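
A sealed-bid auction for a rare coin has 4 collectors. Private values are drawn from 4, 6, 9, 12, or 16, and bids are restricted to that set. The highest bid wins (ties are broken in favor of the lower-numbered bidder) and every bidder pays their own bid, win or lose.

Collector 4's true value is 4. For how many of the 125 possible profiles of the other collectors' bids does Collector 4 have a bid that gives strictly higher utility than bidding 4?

1

Others bid (4, 4, 4): truth gives -4; bid 6 gives -2 > -4. Violating.
Others bid (4, 4, 6): truth gives -4; no alternative beats it.
Others bid (4, 4, 9): truth gives -4; no alternative beats it.
(Checking all 125 profiles: 1 has a profitable deviation, 124 do not.)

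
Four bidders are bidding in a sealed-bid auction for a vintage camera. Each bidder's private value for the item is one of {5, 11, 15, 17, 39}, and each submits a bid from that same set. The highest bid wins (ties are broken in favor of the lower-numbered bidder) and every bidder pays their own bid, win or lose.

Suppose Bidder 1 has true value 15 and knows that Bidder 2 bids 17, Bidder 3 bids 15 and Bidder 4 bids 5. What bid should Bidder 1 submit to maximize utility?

Bid 5: loses but pays 5, utility -5.
Bid 11: loses but pays 11, utility -11.
Bid 15: loses but pays 15, utility -15.
Bid 17: wins, pays 17, utility 15 - 17 = -2.
Bid 39: wins, pays 39, utility 15 - 39 = -24.
The best choice is 17 with utility -2.

17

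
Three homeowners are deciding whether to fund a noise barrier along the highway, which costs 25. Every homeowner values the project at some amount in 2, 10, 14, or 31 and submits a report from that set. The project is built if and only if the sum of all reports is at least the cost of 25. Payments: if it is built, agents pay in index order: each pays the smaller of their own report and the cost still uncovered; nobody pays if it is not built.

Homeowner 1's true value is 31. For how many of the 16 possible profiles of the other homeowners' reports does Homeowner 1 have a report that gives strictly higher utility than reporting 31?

15

Others report (2, 10): truth gives 6; report 14 gives 17 > 6. Violating.
Others report (2, 14): truth gives 6; report 10 gives 21 > 6. Violating.
Others report (2, 31): truth gives 6; report 2 gives 29 > 6. Violating.
Others report (10, 2): truth gives 6; report 14 gives 17 > 6. Violating.
Others report (2, 2): truth gives 6; no alternative beats it.
(Checking all 16 profiles: 15 have a profitable deviation, 1 does not.)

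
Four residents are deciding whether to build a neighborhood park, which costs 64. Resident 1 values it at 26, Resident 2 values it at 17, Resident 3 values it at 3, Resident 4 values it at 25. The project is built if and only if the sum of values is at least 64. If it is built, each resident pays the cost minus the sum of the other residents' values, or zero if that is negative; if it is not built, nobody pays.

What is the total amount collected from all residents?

Total value 71 ≥ cost 64, so it is built.
Resident 1: others sum to 45; max(0, 64 - 45) = 19.
Resident 2: others sum to 54; max(0, 64 - 54) = 10.
Resident 3: others sum to 68; max(0, 64 - 68) = 0.
Resident 4: others sum to 46; max(0, 64 - 46) = 18.
Total collected = 19 + 10 + 0 + 18 = 47.

47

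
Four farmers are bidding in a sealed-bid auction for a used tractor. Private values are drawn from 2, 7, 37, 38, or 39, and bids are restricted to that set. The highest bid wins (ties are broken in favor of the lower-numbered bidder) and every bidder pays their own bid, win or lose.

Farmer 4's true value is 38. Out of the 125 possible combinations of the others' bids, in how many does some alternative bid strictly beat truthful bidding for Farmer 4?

106

Others bid (2, 2, 2): truth gives 0; bid 7 gives 31 > 0. Violating.
Others bid (2, 2, 7): truth gives 0; bid 37 gives 1 > 0. Violating.
Others bid (2, 2, 38): truth gives -38; bid 39 gives -1 > -38. Violating.
Others bid (2, 2, 39): truth gives -38; bid 2 gives -2 > -38. Violating.
Others bid (2, 2, 37): truth gives 0; no alternative beats it.
Others bid (2, 7, 37): truth gives 0; no alternative beats it.
(Checking all 125 profiles: 106 have a profitable deviation, 19 do not.)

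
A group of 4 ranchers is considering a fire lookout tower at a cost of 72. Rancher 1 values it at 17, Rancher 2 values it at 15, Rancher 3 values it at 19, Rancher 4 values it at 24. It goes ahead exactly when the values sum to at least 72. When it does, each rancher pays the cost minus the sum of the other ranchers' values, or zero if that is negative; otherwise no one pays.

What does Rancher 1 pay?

Total value 75 ≥ cost 72, so the project is built.
The other ranchers' values sum to 58.
Cost minus that sum is 72 - 58 = 14.

14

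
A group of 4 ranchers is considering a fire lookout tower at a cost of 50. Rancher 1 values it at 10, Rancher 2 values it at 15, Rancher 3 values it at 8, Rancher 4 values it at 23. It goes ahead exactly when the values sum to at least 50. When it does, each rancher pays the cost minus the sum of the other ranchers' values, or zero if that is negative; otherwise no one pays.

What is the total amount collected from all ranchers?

32

Total value 56 ≥ cost 50, so it is built.
Rancher 1: others sum to 46; max(0, 50 - 46) = 4.
Rancher 2: others sum to 41; max(0, 50 - 41) = 9.
Rancher 3: others sum to 48; max(0, 50 - 48) = 2.
Rancher 4: others sum to 33; max(0, 50 - 33) = 17.
Total collected = 4 + 9 + 2 + 17 = 32.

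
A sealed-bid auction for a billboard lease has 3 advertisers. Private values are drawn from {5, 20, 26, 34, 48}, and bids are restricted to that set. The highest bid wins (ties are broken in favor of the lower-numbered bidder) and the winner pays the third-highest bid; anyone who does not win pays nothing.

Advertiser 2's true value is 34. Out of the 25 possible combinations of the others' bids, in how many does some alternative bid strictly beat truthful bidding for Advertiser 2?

6

Others bid (5, 48): truth gives 0; bid 48 gives 29 > 0. Violating.
Others bid (20, 48): truth gives 0; bid 48 gives 14 > 0. Violating.
Others bid (26, 48): truth gives 0; bid 48 gives 8 > 0. Violating.
Others bid (34, 5): truth gives 0; bid 48 gives 29 > 0. Violating.
Others bid (5, 5): truth gives 29; no alternative beats it.
Others bid (5, 20): truth gives 29; no alternative beats it.
(Checking all 25 profiles: 6 have a profitable deviation, 19 do not.)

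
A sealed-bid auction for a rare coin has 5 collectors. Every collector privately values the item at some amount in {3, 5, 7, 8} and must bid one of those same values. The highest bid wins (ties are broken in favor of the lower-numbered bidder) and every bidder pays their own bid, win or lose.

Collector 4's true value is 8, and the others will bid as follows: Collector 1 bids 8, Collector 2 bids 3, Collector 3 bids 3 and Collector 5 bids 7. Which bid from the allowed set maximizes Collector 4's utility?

3

Bid 3: loses but pays 3, utility -3.
Bid 5: loses but pays 5, utility -5.
Bid 7: loses but pays 7, utility -7.
Bid 8: loses but pays 8, utility -8.
The best choice is 3 with utility -3.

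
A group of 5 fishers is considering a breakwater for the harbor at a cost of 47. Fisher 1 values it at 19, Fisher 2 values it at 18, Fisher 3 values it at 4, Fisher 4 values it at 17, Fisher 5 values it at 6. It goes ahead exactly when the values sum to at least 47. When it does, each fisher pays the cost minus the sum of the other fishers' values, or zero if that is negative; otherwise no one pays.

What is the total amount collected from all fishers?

Total value 64 ≥ cost 47, so it is built.
Fisher 1: others sum to 45; max(0, 47 - 45) = 2.
Fisher 2: others sum to 46; max(0, 47 - 46) = 1.
Fisher 3: others sum to 60; max(0, 47 - 60) = 0.
Fisher 4: others sum to 47; max(0, 47 - 47) = 0.
Fisher 5: others sum to 58; max(0, 47 - 58) = 0.
Total collected = 2 + 1 + 0 + 0 + 0 = 3.

3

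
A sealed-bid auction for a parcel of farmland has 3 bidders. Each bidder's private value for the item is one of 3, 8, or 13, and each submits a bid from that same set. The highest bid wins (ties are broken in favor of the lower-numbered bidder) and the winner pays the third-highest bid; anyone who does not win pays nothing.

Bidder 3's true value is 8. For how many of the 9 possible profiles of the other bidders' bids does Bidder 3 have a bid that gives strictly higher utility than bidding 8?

2

Others bid (3, 8): truth gives 0; bid 13 gives 5 > 0. Violating.
Others bid (8, 3): truth gives 0; bid 13 gives 5 > 0. Violating.
Others bid (3, 3): truth gives 5; no alternative beats it.
Others bid (3, 13): truth gives 0; no alternative beats it.
(Checking all 9 profiles: 2 have a profitable deviation, 7 do not.)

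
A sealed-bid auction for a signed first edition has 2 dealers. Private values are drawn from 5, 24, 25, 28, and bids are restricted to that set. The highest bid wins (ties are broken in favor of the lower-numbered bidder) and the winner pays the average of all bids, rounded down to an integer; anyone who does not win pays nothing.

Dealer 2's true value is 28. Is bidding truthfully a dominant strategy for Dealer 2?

No

Consider the case where Dealer 1 bids 5.
Truthful bid 28: wins, pays 16, utility 28 - 16 = 12.
Bid 24 instead: wins, pays 14, utility 28 - 14 = 14.
Since 14 > 12, bidding 24 is strictly better here, so truthful bidding is not dominant.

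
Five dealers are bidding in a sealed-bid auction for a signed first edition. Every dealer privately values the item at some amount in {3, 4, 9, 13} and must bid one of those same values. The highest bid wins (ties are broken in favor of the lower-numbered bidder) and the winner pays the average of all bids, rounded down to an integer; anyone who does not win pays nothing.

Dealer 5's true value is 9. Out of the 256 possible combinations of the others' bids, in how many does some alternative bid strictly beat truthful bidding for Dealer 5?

Others bid (3, 3, 3, 3): truth gives 5; bid 4 gives 6 > 5. Violating.
Others bid (3, 3, 3, 9): truth gives 0; bid 13 gives 3 > 0. Violating.
Others bid (3, 3, 4, 9): truth gives 0; bid 13 gives 3 > 0. Violating.
Others bid (3, 3, 9, 3): truth gives 0; bid 13 gives 3 > 0. Violating.
Others bid (3, 3, 3, 4): truth gives 5; no alternative beats it.
Others bid (3, 3, 3, 13): truth gives 0; no alternative beats it.
(Checking all 256 profiles: 65 have a profitable deviation, 191 do not.)

65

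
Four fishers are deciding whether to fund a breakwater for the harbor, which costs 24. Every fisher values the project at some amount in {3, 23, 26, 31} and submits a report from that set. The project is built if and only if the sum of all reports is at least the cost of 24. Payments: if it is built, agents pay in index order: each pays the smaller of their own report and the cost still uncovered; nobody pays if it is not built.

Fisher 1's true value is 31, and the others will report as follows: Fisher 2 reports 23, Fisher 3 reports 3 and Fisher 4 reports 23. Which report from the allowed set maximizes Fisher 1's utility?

3

Report 3: project built, pays 3, utility 31 - 3 = 28.
Report 23: project built, pays 23, utility 31 - 23 = 8.
Report 26: project built, pays 24, utility 31 - 24 = 7.
Report 31: project built, pays 24, utility 31 - 24 = 7.
The best choice is 3 with utility 28.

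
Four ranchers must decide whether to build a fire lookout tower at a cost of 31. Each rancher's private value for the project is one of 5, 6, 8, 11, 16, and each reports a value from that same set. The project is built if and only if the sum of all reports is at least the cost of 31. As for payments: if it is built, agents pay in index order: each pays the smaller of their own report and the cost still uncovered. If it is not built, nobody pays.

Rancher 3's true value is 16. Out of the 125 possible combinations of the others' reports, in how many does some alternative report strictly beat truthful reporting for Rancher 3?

Others report (5, 5, 11): truth gives 0; report 11 gives 5 > 0. Violating.
Others report (5, 5, 16): truth gives 0; report 5 gives 11 > 0. Violating.
Others report (5, 6, 11): truth gives 0; report 11 gives 5 > 0. Violating.
Others report (5, 6, 16): truth gives 0; report 5 gives 11 > 0. Violating.
Others report (5, 5, 5): truth gives 0; no alternative beats it.
Others report (5, 5, 6): truth gives 0; no alternative beats it.
(Checking all 125 profiles: 93 have a profitable deviation, 32 do not.)

93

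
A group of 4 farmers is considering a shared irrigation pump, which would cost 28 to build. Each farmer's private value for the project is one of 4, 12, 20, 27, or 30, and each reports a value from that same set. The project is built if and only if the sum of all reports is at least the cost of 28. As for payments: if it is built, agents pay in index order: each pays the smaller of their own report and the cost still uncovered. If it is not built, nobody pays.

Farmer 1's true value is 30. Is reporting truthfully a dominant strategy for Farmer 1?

Consider the case where Farmer 2 reports 4, Farmer 3 reports 4 and Farmer 4 reports 4.
Truthful report 30: project built, pays 28, utility 30 - 28 = 2.
Report 20 instead: project built, pays 20, utility 30 - 20 = 10.
Since 10 > 2, reporting 20 is strictly better here, so truthful reporting is not dominant.

No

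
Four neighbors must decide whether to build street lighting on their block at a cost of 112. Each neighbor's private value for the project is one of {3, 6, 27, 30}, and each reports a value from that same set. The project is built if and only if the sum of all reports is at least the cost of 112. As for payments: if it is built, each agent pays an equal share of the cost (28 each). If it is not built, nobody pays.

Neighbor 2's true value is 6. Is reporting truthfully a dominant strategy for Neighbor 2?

Yes

Check each profile of the others' reports and compare truth against every alternative report.
Others report (3, 3, 3): truth gives 0, best alternative gives 0.
Others report (3, 3, 6): truth gives 0, best alternative gives 0.
Others report (3, 3, 27): truth gives 0, best alternative gives 0.
Others report (3, 3, 30): truth gives 0, best alternative gives 0.
Others report (3, 6, 3): truth gives 0, best alternative gives 0.
Others report (3, 6, 6): truth gives 0, best alternative gives 0.
(Remaining 58 profiles checked similarly; truth is weakly best in each.)
In every case the truthful report is at least as good as any alternative, so it is a dominant strategy.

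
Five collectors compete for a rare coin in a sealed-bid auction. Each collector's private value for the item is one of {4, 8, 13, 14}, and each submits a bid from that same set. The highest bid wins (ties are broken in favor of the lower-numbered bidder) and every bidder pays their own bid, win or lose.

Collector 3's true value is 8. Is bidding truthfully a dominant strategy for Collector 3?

No

Consider the case where Collector 1 bids 4, Collector 2 bids 4, Collector 4 bids 4 and Collector 5 bids 13.
Truthful bid 8: loses but pays 8, utility -8.
Bid 4 instead: loses but pays 4, utility -4.
Since -4 > -8, bidding 4 is strictly better here, so truthful bidding is not dominant.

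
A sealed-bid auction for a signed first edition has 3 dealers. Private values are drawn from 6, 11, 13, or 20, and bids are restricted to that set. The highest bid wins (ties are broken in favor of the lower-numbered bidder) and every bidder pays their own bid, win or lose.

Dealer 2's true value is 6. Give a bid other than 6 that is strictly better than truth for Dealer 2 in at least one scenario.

Suppose Dealer 1 bids 6 and Dealer 3 bids 6.
Bid 6: loses but pays 6, utility -6.
Bid 11: wins, pays 11, utility 6 - 11 = -5.
So bidding 11 beats truth here (-5 > -6).

11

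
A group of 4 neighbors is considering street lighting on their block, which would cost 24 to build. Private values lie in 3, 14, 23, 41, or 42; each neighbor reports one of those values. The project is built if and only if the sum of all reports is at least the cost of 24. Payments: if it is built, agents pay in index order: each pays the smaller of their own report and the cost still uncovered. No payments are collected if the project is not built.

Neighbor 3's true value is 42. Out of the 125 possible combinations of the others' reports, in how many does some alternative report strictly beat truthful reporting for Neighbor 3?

12

Others report (3, 3, 14): truth gives 24; report 14 gives 28 > 24. Violating.
Others report (3, 3, 23): truth gives 24; report 3 gives 39 > 24. Violating.
Others report (3, 3, 41): truth gives 24; report 3 gives 39 > 24. Violating.
Others report (3, 3, 42): truth gives 24; report 3 gives 39 > 24. Violating.
Others report (3, 3, 3): truth gives 24; no alternative beats it.
Others report (3, 14, 3): truth gives 35; no alternative beats it.
(Checking all 125 profiles: 12 have a profitable deviation, 113 do not.)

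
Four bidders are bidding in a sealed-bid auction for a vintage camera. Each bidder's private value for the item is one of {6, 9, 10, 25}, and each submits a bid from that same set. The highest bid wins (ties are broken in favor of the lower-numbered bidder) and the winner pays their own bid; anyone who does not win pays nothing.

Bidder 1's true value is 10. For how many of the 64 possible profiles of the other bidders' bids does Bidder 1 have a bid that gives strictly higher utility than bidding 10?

8

Others bid (6, 6, 6): truth gives 0; bid 6 gives 4 > 0. Violating.
Others bid (6, 6, 9): truth gives 0; bid 9 gives 1 > 0. Violating.
Others bid (6, 9, 6): truth gives 0; bid 9 gives 1 > 0. Violating.
Others bid (6, 9, 9): truth gives 0; bid 9 gives 1 > 0. Violating.
Others bid (6, 6, 10): truth gives 0; no alternative beats it.
Others bid (6, 6, 25): truth gives 0; no alternative beats it.
(Checking all 64 profiles: 8 have a profitable deviation, 56 do not.)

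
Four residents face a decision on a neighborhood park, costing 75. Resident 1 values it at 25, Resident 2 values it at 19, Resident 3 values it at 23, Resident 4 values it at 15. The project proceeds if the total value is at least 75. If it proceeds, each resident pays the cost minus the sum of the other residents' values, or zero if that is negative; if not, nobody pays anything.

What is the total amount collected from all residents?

54

Total value 82 ≥ cost 75, so it is built.
Resident 1: others sum to 57; max(0, 75 - 57) = 18.
Resident 2: others sum to 63; max(0, 75 - 63) = 12.
Resident 3: others sum to 59; max(0, 75 - 59) = 16.
Resident 4: others sum to 67; max(0, 75 - 67) = 8.
Total collected = 18 + 12 + 16 + 8 = 54.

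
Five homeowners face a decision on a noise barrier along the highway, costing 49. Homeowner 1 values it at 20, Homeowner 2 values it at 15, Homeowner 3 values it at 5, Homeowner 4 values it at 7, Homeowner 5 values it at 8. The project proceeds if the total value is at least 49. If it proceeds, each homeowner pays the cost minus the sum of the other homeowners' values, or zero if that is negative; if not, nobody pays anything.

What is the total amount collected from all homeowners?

26

Total value 55 ≥ cost 49, so it is built.
Homeowner 1: others sum to 35; max(0, 49 - 35) = 14.
Homeowner 2: others sum to 40; max(0, 49 - 40) = 9.
Homeowner 3: others sum to 50; max(0, 49 - 50) = 0.
Homeowner 4: others sum to 48; max(0, 49 - 48) = 1.
Homeowner 5: others sum to 47; max(0, 49 - 47) = 2.
Total collected = 14 + 9 + 0 + 1 + 2 = 26.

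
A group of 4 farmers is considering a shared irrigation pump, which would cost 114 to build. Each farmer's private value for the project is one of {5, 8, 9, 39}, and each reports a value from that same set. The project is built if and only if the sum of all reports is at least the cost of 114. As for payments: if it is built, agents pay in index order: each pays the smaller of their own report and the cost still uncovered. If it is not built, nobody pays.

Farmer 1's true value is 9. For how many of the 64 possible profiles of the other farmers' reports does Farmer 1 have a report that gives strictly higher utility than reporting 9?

1

Others report (39, 39, 39): truth gives 0; report 5 gives 4 > 0. Violating.
Others report (5, 5, 5): truth gives 0; no alternative beats it.
Others report (5, 5, 8): truth gives 0; no alternative beats it.
(Checking all 64 profiles: 1 has a profitable deviation, 63 do not.)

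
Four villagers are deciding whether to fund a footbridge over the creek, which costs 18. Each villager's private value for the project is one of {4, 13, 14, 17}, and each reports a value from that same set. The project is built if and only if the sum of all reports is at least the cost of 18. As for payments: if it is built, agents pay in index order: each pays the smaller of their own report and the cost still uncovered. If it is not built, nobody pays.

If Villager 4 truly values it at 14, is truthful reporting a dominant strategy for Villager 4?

Check each profile of the others' reports and compare truth against every alternative report.
Others report (4, 4, 13): truth gives 14, best alternative gives 14.
Others report (4, 4, 14): truth gives 14, best alternative gives 14.
Others report (4, 4, 17): truth gives 14, best alternative gives 14.
Others report (4, 13, 4): truth gives 14, best alternative gives 14.
Others report (4, 13, 13): truth gives 14, best alternative gives 14.
Others report (4, 13, 14): truth gives 14, best alternative gives 14.
(Remaining 58 profiles checked similarly; truth is weakly best in each.)
In every case the truthful report is at least as good as any alternative, so it is a dominant strategy.

Yes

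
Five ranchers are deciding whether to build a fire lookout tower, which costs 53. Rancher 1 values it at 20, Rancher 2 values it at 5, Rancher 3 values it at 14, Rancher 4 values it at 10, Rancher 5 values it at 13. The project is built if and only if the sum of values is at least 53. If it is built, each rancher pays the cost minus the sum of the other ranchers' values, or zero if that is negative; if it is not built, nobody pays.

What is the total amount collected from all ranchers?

Total value 62 ≥ cost 53, so it is built.
Rancher 1: others sum to 42; max(0, 53 - 42) = 11.
Rancher 2: others sum to 57; max(0, 53 - 57) = 0.
Rancher 3: others sum to 48; max(0, 53 - 48) = 5.
Rancher 4: others sum to 52; max(0, 53 - 52) = 1.
Rancher 5: others sum to 49; max(0, 53 - 49) = 4.
Total collected = 11 + 0 + 5 + 1 + 4 = 21.

21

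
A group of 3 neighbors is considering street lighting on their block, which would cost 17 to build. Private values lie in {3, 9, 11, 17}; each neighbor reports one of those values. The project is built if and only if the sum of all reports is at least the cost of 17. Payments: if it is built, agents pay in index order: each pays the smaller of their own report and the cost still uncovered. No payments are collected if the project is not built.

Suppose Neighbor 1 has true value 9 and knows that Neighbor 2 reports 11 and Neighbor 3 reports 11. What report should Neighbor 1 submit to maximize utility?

3

Report 3: project built, pays 3, utility 9 - 3 = 6.
Report 9: project built, pays 9, utility 9 - 9 = 0.
Report 11: project built, pays 11, utility 9 - 11 = -2.
Report 17: project built, pays 17, utility 9 - 17 = -8.
The best choice is 3 with utility 6.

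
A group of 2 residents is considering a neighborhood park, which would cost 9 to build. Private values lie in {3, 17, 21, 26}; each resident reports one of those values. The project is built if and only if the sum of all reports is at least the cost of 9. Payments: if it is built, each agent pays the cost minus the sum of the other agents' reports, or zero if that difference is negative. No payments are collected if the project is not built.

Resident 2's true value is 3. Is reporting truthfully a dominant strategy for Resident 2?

Yes

Check each profile of the others' reports and compare truth against every alternative report.
Others report (3): truth gives 0, best alternative gives -3.
Others report (17): truth gives 3, best alternative gives 3.
Others report (21): truth gives 3, best alternative gives 3.
Others report (26): truth gives 3, best alternative gives 3.
In every case the truthful report is at least as good as any alternative, so it is a dominant strategy.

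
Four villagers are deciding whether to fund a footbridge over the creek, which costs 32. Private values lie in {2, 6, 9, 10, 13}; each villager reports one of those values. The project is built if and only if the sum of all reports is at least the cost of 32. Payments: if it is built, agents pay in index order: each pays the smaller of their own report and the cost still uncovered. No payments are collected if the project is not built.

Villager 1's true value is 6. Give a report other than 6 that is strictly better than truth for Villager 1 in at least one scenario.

Suppose Villager 2 reports 6, Villager 3 reports 13 and Villager 4 reports 13.
Report 6: project built, pays 6, utility 6 - 6 = 0.
Report 2: project built, pays 2, utility 6 - 2 = 4.
So reporting 2 beats truth here (4 > 0).

2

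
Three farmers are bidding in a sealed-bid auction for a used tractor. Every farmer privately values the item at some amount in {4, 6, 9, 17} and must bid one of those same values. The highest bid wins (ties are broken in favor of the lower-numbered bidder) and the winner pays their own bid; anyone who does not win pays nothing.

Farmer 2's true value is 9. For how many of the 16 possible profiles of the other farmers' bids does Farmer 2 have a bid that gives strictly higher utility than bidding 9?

2

Others bid (4, 4): truth gives 0; bid 6 gives 3 > 0. Violating.
Others bid (4, 6): truth gives 0; bid 6 gives 3 > 0. Violating.
Others bid (4, 9): truth gives 0; no alternative beats it.
Others bid (4, 17): truth gives 0; no alternative beats it.
(Checking all 16 profiles: 2 have a profitable deviation, 14 do not.)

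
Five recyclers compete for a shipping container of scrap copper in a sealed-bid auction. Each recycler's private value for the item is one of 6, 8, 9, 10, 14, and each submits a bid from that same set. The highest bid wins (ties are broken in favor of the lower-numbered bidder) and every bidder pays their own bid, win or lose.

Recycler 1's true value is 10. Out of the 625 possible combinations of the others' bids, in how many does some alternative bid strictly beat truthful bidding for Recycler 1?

450

Others bid (6, 6, 6, 6): truth gives 0; bid 6 gives 4 > 0. Violating.
Others bid (6, 6, 6, 8): truth gives 0; bid 8 gives 2 > 0. Violating.
Others bid (6, 6, 6, 9): truth gives 0; bid 9 gives 1 > 0. Violating.
Others bid (6, 6, 6, 14): truth gives -10; bid 14 gives -4 > -10. Violating.
Others bid (6, 6, 6, 10): truth gives 0; no alternative beats it.
Others bid (6, 6, 8, 10): truth gives 0; no alternative beats it.
(Checking all 625 profiles: 450 have a profitable deviation, 175 do not.)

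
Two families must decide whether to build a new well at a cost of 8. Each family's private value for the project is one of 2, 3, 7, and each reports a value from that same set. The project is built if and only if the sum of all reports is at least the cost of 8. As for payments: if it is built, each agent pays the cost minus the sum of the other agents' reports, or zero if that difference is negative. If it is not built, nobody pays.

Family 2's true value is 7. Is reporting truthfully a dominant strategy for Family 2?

Yes

Check each profile of the others' reports and compare truth against every alternative report.
Others report (3): truth gives 2, best alternative gives 0.
Others report (2): truth gives 1, best alternative gives 0.
Others report (7): truth gives 6, best alternative gives 6.
In every case the truthful report is at least as good as any alternative, so it is a dominant strategy.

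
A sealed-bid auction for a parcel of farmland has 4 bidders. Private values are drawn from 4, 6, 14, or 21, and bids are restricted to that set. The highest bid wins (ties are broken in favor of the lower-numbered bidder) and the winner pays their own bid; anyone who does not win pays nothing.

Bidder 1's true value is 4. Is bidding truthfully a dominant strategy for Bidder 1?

Check each profile of the others' bids and compare truth against every alternative bid.
Others bid (4, 4, 4): truth gives 0, best alternative gives -2.
Others bid (4, 4, 6): truth gives 0, best alternative gives -2.
Others bid (4, 6, 4): truth gives 0, best alternative gives -2.
Others bid (4, 6, 6): truth gives 0, best alternative gives -2.
Others bid (6, 4, 4): truth gives 0, best alternative gives -2.
Others bid (6, 4, 6): truth gives 0, best alternative gives -2.
(Remaining 58 profiles checked similarly; truth is weakly best in each.)
In every case the truthful bid is at least as good as any alternative, so it is a dominant strategy.

Yes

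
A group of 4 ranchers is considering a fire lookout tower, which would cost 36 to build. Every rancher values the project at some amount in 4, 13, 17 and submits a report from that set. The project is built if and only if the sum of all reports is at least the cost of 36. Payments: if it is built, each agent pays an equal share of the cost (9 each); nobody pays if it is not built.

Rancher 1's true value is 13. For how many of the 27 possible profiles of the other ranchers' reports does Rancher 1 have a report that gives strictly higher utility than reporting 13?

3

Others report (4, 4, 13): truth gives 0; report 17 gives 4 > 0. Violating.
Others report (4, 13, 4): truth gives 0; report 17 gives 4 > 0. Violating.
Others report (13, 4, 4): truth gives 0; report 17 gives 4 > 0. Violating.
Others report (4, 4, 4): truth gives 0; no alternative beats it.
Others report (4, 4, 17): truth gives 4; no alternative beats it.
(Checking all 27 profiles: 3 have a profitable deviation, 24 do not.)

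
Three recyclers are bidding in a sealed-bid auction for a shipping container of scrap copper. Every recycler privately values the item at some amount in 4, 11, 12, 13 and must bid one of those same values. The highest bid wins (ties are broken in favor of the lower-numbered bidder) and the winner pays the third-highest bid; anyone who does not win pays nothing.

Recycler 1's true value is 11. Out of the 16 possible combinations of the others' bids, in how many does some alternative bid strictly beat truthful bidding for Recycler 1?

4

Others bid (4, 12): truth gives 0; bid 12 gives 7 > 0. Violating.
Others bid (4, 13): truth gives 0; bid 13 gives 7 > 0. Violating.
Others bid (12, 4): truth gives 0; bid 12 gives 7 > 0. Violating.
Others bid (13, 4): truth gives 0; bid 13 gives 7 > 0. Violating.
Others bid (4, 4): truth gives 7; no alternative beats it.
Others bid (4, 11): truth gives 7; no alternative beats it.
(Checking all 16 profiles: 4 have a profitable deviation, 12 do not.)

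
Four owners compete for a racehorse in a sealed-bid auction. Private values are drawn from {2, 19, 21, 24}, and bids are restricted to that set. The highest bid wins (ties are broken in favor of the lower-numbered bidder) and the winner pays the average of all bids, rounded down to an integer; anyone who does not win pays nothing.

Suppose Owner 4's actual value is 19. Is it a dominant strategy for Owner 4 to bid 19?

Consider the case where Owner 1 bids 2, Owner 2 bids 2 and Owner 3 bids 19.
Truthful bid 19: loses, pays 0, utility 0.
Bid 21 instead: wins, pays 11, utility 19 - 11 = 8.
Since 8 > 0, bidding 21 is strictly better here, so truthful bidding is not dominant.

No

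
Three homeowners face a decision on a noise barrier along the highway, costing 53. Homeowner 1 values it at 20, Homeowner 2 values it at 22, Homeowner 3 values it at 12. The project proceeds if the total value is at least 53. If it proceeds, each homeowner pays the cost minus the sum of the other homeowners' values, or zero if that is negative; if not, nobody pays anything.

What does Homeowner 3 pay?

Total value 54 ≥ cost 53, so the project is built.
The other homeowners' values sum to 42.
Cost minus that sum is 53 - 42 = 11.

11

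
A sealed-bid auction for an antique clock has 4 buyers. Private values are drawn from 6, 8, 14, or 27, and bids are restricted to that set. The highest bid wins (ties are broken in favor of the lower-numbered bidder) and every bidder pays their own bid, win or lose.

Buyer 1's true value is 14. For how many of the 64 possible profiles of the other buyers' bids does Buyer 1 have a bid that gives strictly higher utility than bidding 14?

45

Others bid (6, 6, 6): truth gives 0; bid 6 gives 8 > 0. Violating.
Others bid (6, 6, 8): truth gives 0; bid 8 gives 6 > 0. Violating.
Others bid (6, 6, 27): truth gives -14; bid 6 gives -6 > -14. Violating.
Others bid (6, 8, 6): truth gives 0; bid 8 gives 6 > 0. Violating.
Others bid (6, 6, 14): truth gives 0; no alternative beats it.
Others bid (6, 8, 14): truth gives 0; no alternative beats it.
(Checking all 64 profiles: 45 have a profitable deviation, 19 do not.)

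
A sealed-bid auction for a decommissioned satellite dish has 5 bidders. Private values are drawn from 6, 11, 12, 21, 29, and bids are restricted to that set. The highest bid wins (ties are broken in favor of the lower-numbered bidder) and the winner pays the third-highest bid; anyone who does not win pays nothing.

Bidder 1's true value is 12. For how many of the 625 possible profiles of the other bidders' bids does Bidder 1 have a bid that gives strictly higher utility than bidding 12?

64

Others bid (6, 6, 6, 21): truth gives 0; bid 21 gives 6 > 0. Violating.
Others bid (6, 6, 6, 29): truth gives 0; bid 29 gives 6 > 0. Violating.
Others bid (6, 6, 11, 21): truth gives 0; bid 21 gives 1 > 0. Violating.
Others bid (6, 6, 11, 29): truth gives 0; bid 29 gives 1 > 0. Violating.
Others bid (6, 6, 6, 6): truth gives 6; no alternative beats it.
Others bid (6, 6, 6, 11): truth gives 6; no alternative beats it.
(Checking all 625 profiles: 64 have a profitable deviation, 561 do not.)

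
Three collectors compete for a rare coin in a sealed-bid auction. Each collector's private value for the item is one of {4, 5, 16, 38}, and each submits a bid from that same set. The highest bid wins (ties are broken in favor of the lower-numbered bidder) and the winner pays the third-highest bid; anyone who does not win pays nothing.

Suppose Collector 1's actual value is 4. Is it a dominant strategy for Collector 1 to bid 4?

Yes

Check each profile of the others' bids and compare truth against every alternative bid.
Others bid (5, 5): truth gives 0, best alternative gives -1.
Others bid (4, 4): truth gives 0, best alternative gives 0.
Others bid (4, 5): truth gives 0, best alternative gives 0.
Others bid (4, 16): truth gives 0, best alternative gives 0.
Others bid (4, 38): truth gives 0, best alternative gives 0.
Others bid (5, 4): truth gives 0, best alternative gives 0.
(Remaining 10 profiles checked similarly; truth is weakly best in each.)
In every case the truthful bid is at least as good as any alternative, so it is a dominant strategy.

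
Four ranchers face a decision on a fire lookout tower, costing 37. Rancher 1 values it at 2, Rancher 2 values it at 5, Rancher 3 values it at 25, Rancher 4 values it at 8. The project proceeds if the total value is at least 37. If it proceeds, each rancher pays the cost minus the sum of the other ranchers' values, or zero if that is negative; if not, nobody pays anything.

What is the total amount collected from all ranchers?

Total value 40 ≥ cost 37, so it is built.
Rancher 1: others sum to 38; max(0, 37 - 38) = 0.
Rancher 2: others sum to 35; max(0, 37 - 35) = 2.
Rancher 3: others sum to 15; max(0, 37 - 15) = 22.
Rancher 4: others sum to 32; max(0, 37 - 32) = 5.
Total collected = 0 + 2 + 22 + 5 = 29.

29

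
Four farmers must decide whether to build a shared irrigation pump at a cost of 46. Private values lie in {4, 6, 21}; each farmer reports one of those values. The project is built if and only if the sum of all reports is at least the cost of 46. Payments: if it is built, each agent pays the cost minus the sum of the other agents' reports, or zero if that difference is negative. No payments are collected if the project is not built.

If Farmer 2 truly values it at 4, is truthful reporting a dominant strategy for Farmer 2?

Yes

Check each profile of the others' reports and compare truth against every alternative report.
Others report (4, 21, 21): truth gives 4, best alternative gives 4.
Others report (6, 21, 21): truth gives 4, best alternative gives 4.
Others report (21, 4, 21): truth gives 4, best alternative gives 4.
Others report (21, 6, 21): truth gives 4, best alternative gives 4.
Others report (21, 21, 4): truth gives 4, best alternative gives 4.
Others report (21, 21, 6): truth gives 4, best alternative gives 4.
(Remaining 21 profiles checked similarly; truth is weakly best in each.)
In every case the truthful report is at least as good as any alternative, so it is a dominant strategy.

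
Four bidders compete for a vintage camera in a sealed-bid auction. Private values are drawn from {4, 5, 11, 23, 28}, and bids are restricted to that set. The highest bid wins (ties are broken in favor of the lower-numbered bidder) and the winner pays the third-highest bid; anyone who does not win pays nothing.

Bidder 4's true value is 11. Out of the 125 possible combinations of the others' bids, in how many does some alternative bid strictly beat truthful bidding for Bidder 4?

24

Others bid (4, 4, 11): truth gives 0; bid 23 gives 7 > 0. Violating.
Others bid (4, 4, 23): truth gives 0; bid 28 gives 7 > 0. Violating.
Others bid (4, 5, 11): truth gives 0; bid 23 gives 6 > 0. Violating.
Others bid (4, 5, 23): truth gives 0; bid 28 gives 6 > 0. Violating.
Others bid (4, 4, 4): truth gives 7; no alternative beats it.
Others bid (4, 4, 5): truth gives 7; no alternative beats it.
(Checking all 125 profiles: 24 have a profitable deviation, 101 do not.)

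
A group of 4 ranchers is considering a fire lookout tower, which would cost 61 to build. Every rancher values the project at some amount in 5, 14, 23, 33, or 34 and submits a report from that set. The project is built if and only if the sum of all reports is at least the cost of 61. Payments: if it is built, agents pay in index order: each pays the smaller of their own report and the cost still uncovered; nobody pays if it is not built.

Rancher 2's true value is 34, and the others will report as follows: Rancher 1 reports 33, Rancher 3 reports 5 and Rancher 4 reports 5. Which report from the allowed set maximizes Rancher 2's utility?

23

Report 5: project not built, utility 0.
Report 14: project not built, utility 0.
Report 23: project built, pays 23, utility 34 - 23 = 11.
Report 33: project built, pays 28, utility 34 - 28 = 6.
Report 34: project built, pays 28, utility 34 - 28 = 6.
The best choice is 23 with utility 11.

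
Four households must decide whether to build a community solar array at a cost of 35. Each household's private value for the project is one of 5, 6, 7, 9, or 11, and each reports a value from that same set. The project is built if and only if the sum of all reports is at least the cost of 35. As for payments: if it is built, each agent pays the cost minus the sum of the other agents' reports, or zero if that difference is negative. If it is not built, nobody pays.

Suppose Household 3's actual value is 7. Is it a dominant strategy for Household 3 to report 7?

Yes

Check each profile of the others' reports and compare truth against every alternative report.
Others report (11, 11, 11): truth gives 5, best alternative gives 5.
Others report (9, 11, 11): truth gives 3, best alternative gives 3.
Others report (11, 9, 11): truth gives 3, best alternative gives 3.
Others report (11, 11, 9): truth gives 3, best alternative gives 3.
Others report (7, 11, 11): truth gives 1, best alternative gives 1.
Others report (9, 9, 11): truth gives 1, best alternative gives 1.
(Remaining 119 profiles checked similarly; truth is weakly best in each.)
In every case the truthful report is at least as good as any alternative, so it is a dominant strategy.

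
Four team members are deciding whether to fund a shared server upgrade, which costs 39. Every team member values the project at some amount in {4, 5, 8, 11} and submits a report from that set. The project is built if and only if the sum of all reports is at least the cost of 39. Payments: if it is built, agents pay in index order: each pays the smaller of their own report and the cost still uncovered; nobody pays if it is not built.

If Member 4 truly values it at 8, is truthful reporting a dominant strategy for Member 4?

Yes

Check each profile of the others' reports and compare truth against every alternative report.
Others report (11, 11, 11): truth gives 2, best alternative gives 2.
Others report (4, 4, 4): truth gives 0, best alternative gives 0.
Others report (4, 4, 5): truth gives 0, best alternative gives 0.
Others report (4, 4, 8): truth gives 0, best alternative gives 0.
Others report (4, 4, 11): truth gives 0, best alternative gives 0.
Others report (4, 5, 4): truth gives 0, best alternative gives 0.
(Remaining 58 profiles checked similarly; truth is weakly best in each.)
In every case the truthful report is at least as good as any alternative, so it is a dominant strategy.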